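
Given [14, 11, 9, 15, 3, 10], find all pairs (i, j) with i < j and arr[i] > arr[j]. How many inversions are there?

Finding inversions in [14, 11, 9, 15, 3, 10]:

(0, 1): arr[0]=14 > arr[1]=11
(0, 2): arr[0]=14 > arr[2]=9
(0, 4): arr[0]=14 > arr[4]=3
(0, 5): arr[0]=14 > arr[5]=10
(1, 2): arr[1]=11 > arr[2]=9
(1, 4): arr[1]=11 > arr[4]=3
(1, 5): arr[1]=11 > arr[5]=10
(2, 4): arr[2]=9 > arr[4]=3
(3, 4): arr[3]=15 > arr[4]=3
(3, 5): arr[3]=15 > arr[5]=10

Total inversions: 10

The array has 10 inversion(s): (0,1), (0,2), (0,4), (0,5), (1,2), (1,4), (1,5), (2,4), (3,4), (3,5). Each pair (i,j) satisfies i < j and arr[i] > arr[j].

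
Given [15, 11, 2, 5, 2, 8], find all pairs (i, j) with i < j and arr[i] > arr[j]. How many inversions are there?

Finding inversions in [15, 11, 2, 5, 2, 8]:

(0, 1): arr[0]=15 > arr[1]=11
(0, 2): arr[0]=15 > arr[2]=2
(0, 3): arr[0]=15 > arr[3]=5
(0, 4): arr[0]=15 > arr[4]=2
(0, 5): arr[0]=15 > arr[5]=8
(1, 2): arr[1]=11 > arr[2]=2
(1, 3): arr[1]=11 > arr[3]=5
(1, 4): arr[1]=11 > arr[4]=2
(1, 5): arr[1]=11 > arr[5]=8
(3, 4): arr[3]=5 > arr[4]=2

Total inversions: 10

The array has 10 inversion(s): (0,1), (0,2), (0,3), (0,4), (0,5), (1,2), (1,3), (1,4), (1,5), (3,4). Each pair (i,j) satisfies i < j and arr[i] > arr[j].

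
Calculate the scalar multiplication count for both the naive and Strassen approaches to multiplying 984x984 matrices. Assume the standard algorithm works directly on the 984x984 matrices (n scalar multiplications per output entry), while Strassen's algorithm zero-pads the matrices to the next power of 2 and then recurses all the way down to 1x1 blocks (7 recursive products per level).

Matrix multiplication for 984x984 matrices:

Strassen's algorithm requires power-of-2 dimensions. Pad 984x984 to 1024x1024 (next power of 2).

Standard algorithm: 984^3 = 952763904 multiplications
Strassen's algorithm: 7^(log2(1024)) = 7^10 = 282475249 multiplications
Savings: 952763904 - 282475249 = 670288655 multiplications

Standard: 952763904 multiplications (984^3). Strassen: 282475249 multiplications (7^10, after padding to 1024x1024). Strassen reduces 8 recursive multiplications to 7 at each level.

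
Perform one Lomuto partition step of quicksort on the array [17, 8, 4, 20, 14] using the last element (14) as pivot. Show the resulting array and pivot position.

Lomuto partition with pivot = 14:

Initial array: [17, 8, 4, 20, 14]

arr[0]=17 > 14: no swap
arr[1]=8 <= 14: swap with position 0, array becomes [8, 17, 4, 20, 14]
arr[2]=4 <= 14: swap with position 1, array becomes [8, 4, 17, 20, 14]
arr[3]=20 > 14: no swap

Place pivot at position 2: [8, 4, 14, 20, 17]
Pivot position: 2

After partitioning with pivot 14, the array becomes [8, 4, 14, 20, 17]. The pivot is placed at index 2. All elements to the left of the pivot are <= 14, and all elements to the right are > 14.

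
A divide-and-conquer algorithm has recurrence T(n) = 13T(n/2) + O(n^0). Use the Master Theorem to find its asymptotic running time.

Master Theorem for T(n) = 13T(n/2) + O(n^0):

a = 13, b = 2, c = 0
log_b(a) = log_2(13) = 3.7004

Case 1: c = 0 < log_2(13) = 3.7004
T(n) = O(n^(log_2 13))

For T(n) = 13T(n/2) + O(n^0): log_2(13) = 3.7004. This is Case 1 of the Master Theorem (c < log_b(a), work dominated by leaves), giving O(n^(log_2 13)).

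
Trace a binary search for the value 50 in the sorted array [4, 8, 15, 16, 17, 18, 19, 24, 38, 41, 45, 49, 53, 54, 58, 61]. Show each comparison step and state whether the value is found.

Binary search for 50 in [4, 8, 15, 16, 17, 18, 19, 24, 38, 41, 45, 49, 53, 54, 58, 61]:

lo=0, hi=15, mid=7, arr[mid]=24 -> 24 < 50, search right half
lo=8, hi=15, mid=11, arr[mid]=49 -> 49 < 50, search right half
lo=12, hi=15, mid=13, arr[mid]=54 -> 54 > 50, search left half
lo=12, hi=12, mid=12, arr[mid]=53 -> 53 > 50, search left half
lo=12 > hi=11, target 50 not found

Binary search determines that 50 is not in the array after 4 comparisons. The search space was exhausted without finding the target.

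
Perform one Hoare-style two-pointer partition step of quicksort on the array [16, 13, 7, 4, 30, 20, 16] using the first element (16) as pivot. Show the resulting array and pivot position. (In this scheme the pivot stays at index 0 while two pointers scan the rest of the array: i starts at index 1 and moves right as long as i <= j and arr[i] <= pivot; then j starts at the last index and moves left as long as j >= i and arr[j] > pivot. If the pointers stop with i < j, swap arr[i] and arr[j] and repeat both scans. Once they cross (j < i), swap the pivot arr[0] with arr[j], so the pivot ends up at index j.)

Hoare-style two-pointer partition with pivot = 16:

Initial array: [16, 13, 7, 4, 30, 20, 16]

Pointers start at i = 1, j = 6.
i stops at index 4 (arr[4]=30 > 16), j stops at index 6 (arr[6]=16 <= 16): swap arr[4] and arr[6], array becomes [16, 13, 7, 4, 16, 20, 30]
i ends at 5, j ends at 4: the pointers have crossed (j < i), so scanning stops.

Swap pivot arr[0] with arr[4] to place pivot at position 4: [16, 13, 7, 4, 16, 20, 30]
Pivot position: 4

After partitioning with pivot 16, the array becomes [16, 13, 7, 4, 16, 20, 30]. The pivot is placed at index 4. All elements to the left of the pivot are <= 16, and all elements to the right are > 16.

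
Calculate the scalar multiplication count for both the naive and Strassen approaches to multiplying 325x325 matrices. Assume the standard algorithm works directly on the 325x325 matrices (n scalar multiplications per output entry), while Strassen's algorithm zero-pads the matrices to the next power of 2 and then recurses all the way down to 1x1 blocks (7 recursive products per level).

Matrix multiplication for 325x325 matrices:

Strassen's algorithm requires power-of-2 dimensions. Pad 325x325 to 512x512 (next power of 2).

Standard algorithm: 325^3 = 34328125 multiplications
Strassen's algorithm: 7^(log2(512)) = 7^9 = 40353607 multiplications
Difference: 34328125 - 40353607 = -6025482 (Strassen uses MORE here due to padding overhead — for small or just-over-power-of-2 n, padding can outweigh the per-level savings)

Standard: 34328125 multiplications (325^3). Strassen: 40353607 multiplications (7^9, after padding to 512x512). Strassen reduces 8 recursive multiplications to 7 at each level.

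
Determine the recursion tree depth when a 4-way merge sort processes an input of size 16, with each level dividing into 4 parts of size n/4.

For divide and conquer with division factor 4:

Problem sizes at each level:
Level 0: 16
Level 1: 4
Level 2: 1

The root is level 0 and the size-1 base case is level 2 (the tree spans levels 0 through 2, i.e. 3 levels counting the root), so the depth is the number of divisions: log_4(16) = 2

The recursion tree depth is log_4(16) = 2. At each level, the problem size is divided by 4, so it takes 2 divisions to reduce to a base case of size 1. The algorithm makes 4 recursive calls at each level.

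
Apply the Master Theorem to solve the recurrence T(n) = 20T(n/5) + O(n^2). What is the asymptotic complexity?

Master Theorem for T(n) = 20T(n/5) + O(n^2):

a = 20, b = 5, c = 2
log_b(a) = log_5(20) = 1.8614

Case 3: c = 2 > log_5(20) = 1.8614
T(n) = O(n^2) = O(n^2)

For T(n) = 20T(n/5) + O(n^2): log_5(20) = 1.8614. This is Case 3 of the Master Theorem (c > log_b(a), work dominated by root), giving O(n^2).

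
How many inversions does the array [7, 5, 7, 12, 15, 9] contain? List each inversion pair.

Finding inversions in [7, 5, 7, 12, 15, 9]:

(0, 1): arr[0]=7 > arr[1]=5
(3, 5): arr[3]=12 > arr[5]=9
(4, 5): arr[4]=15 > arr[5]=9

Total inversions: 3

The array has 3 inversion(s): (0,1), (3,5), (4,5). Each pair (i,j) satisfies i < j and arr[i] > arr[j].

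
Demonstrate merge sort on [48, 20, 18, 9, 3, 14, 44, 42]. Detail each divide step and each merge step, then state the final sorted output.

Merge sort trace:

Split: [48, 20, 18, 9, 3, 14, 44, 42] -> [48, 20, 18, 9] and [3, 14, 44, 42]
  Split: [48, 20, 18, 9] -> [48, 20] and [18, 9]
    Split: [48, 20] -> [48] and [20]
    Merge: [48] + [20] -> [20, 48]
    Split: [18, 9] -> [18] and [9]
    Merge: [18] + [9] -> [9, 18]
  Merge: [20, 48] + [9, 18] -> [9, 18, 20, 48]
  Split: [3, 14, 44, 42] -> [3, 14] and [44, 42]
    Split: [3, 14] -> [3] and [14]
    Merge: [3] + [14] -> [3, 14]
    Split: [44, 42] -> [44] and [42]
    Merge: [44] + [42] -> [42, 44]
  Merge: [3, 14] + [42, 44] -> [3, 14, 42, 44]
Merge: [9, 18, 20, 48] + [3, 14, 42, 44] -> [3, 9, 14, 18, 20, 42, 44, 48]

Final sorted array: [3, 9, 14, 18, 20, 42, 44, 48]

The merge sort proceeds by recursively splitting the array and merging sorted halves.
After all merges, the sorted array is [3, 9, 14, 18, 20, 42, 44, 48].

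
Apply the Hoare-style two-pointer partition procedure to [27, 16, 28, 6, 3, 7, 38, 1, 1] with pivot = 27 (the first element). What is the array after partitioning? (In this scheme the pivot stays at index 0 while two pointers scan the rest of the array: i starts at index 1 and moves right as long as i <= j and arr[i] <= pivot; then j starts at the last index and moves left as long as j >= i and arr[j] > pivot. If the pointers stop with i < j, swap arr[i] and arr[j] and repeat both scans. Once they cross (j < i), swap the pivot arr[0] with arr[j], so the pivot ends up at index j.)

Hoare-style two-pointer partition with pivot = 27:

Initial array: [27, 16, 28, 6, 3, 7, 38, 1, 1]

Pointers start at i = 1, j = 8.
i stops at index 2 (arr[2]=28 > 27), j stops at index 8 (arr[8]=1 <= 27): swap arr[2] and arr[8], array becomes [27, 16, 1, 6, 3, 7, 38, 1, 28]
i stops at index 6 (arr[6]=38 > 27), j stops at index 7 (arr[7]=1 <= 27): swap arr[6] and arr[7], array becomes [27, 16, 1, 6, 3, 7, 1, 38, 28]
i ends at 7, j ends at 6: the pointers have crossed (j < i), so scanning stops.

Swap pivot arr[0] with arr[6] to place pivot at position 6: [1, 16, 1, 6, 3, 7, 27, 38, 28]
Pivot position: 6

After partitioning with pivot 27, the array becomes [1, 16, 1, 6, 3, 7, 27, 38, 28]. The pivot is placed at index 6. All elements to the left of the pivot are <= 27, and all elements to the right are > 27.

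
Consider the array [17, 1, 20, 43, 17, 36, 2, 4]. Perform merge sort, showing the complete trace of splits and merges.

Merge sort trace:

Split: [17, 1, 20, 43, 17, 36, 2, 4] -> [17, 1, 20, 43] and [17, 36, 2, 4]
  Split: [17, 1, 20, 43] -> [17, 1] and [20, 43]
    Split: [17, 1] -> [17] and [1]
    Merge: [17] + [1] -> [1, 17]
    Split: [20, 43] -> [20] and [43]
    Merge: [20] + [43] -> [20, 43]
  Merge: [1, 17] + [20, 43] -> [1, 17, 20, 43]
  Split: [17, 36, 2, 4] -> [17, 36] and [2, 4]
    Split: [17, 36] -> [17] and [36]
    Merge: [17] + [36] -> [17, 36]
    Split: [2, 4] -> [2] and [4]
    Merge: [2] + [4] -> [2, 4]
  Merge: [17, 36] + [2, 4] -> [2, 4, 17, 36]
Merge: [1, 17, 20, 43] + [2, 4, 17, 36] -> [1, 2, 4, 17, 17, 20, 36, 43]

Final sorted array: [1, 2, 4, 17, 17, 20, 36, 43]

The merge sort proceeds by recursively splitting the array and merging sorted halves.
After all merges, the sorted array is [1, 2, 4, 17, 17, 20, 36, 43].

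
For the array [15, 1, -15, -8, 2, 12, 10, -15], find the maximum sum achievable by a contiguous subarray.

Using Kadane's algorithm on [15, 1, -15, -8, 2, 12, 10, -15]:

Scanning through the array:
Position 1 (value 1): max_ending_here = 16, max_so_far = 16
Position 2 (value -15): max_ending_here = 1, max_so_far = 16
Position 3 (value -8): max_ending_here = -7, max_so_far = 16
Position 4 (value 2): max_ending_here = 2, max_so_far = 16
Position 5 (value 12): max_ending_here = 14, max_so_far = 16
Position 6 (value 10): max_ending_here = 24, max_so_far = 24
Position 7 (value -15): max_ending_here = 9, max_so_far = 24

Maximum subarray: [2, 12, 10]
Maximum sum: 24

The maximum subarray is [2, 12, 10] with sum 24. This subarray runs from index 4 to index 6.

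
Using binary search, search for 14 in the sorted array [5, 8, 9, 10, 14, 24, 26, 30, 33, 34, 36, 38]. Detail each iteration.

Binary search for 14 in [5, 8, 9, 10, 14, 24, 26, 30, 33, 34, 36, 38]:

lo=0, hi=11, mid=5, arr[mid]=24 -> 24 > 14, search left half
lo=0, hi=4, mid=2, arr[mid]=9 -> 9 < 14, search right half
lo=3, hi=4, mid=3, arr[mid]=10 -> 10 < 14, search right half
lo=4, hi=4, mid=4, arr[mid]=14 -> Found target at index 4!

Binary search finds 14 at index 4 after 4 comparisons. The search repeatedly halves the search space by comparing with the middle element.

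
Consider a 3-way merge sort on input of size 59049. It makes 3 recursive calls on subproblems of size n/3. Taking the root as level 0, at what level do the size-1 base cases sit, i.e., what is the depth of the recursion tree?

For divide and conquer with division factor 3:

Problem sizes at each level:
Level 0: 59049
Level 1: 19683
Level 2: 6561
Level 3: 2187
Level 4: 729
Level 5: 243
Level 6: 81
Level 7: 27
Level 8: 9
Level 9: 3
Level 10: 1

The root is level 0 and the size-1 base case is level 10 (the tree spans levels 0 through 10, i.e. 11 levels counting the root), so the depth is the number of divisions: log_3(59049) = 10

The recursion tree depth is log_3(59049) = 10. At each level, the problem size is divided by 3, so it takes 10 divisions to reduce to a base case of size 1. The algorithm makes 3 recursive calls at each level.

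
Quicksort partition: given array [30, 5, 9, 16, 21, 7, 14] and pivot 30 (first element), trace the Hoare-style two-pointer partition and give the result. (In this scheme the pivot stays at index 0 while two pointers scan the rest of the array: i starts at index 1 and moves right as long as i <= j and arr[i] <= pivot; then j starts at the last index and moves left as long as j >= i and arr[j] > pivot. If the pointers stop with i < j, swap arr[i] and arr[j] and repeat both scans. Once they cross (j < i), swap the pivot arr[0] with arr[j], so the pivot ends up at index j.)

Hoare-style two-pointer partition with pivot = 30:

Initial array: [30, 5, 9, 16, 21, 7, 14]

Pointers start at i = 1, j = 6.
i ends at 7, j ends at 6: the pointers have crossed (j < i), so scanning stops.

Swap pivot arr[0] with arr[6] to place pivot at position 6: [14, 5, 9, 16, 21, 7, 30]
Pivot position: 6

After partitioning with pivot 30, the array becomes [14, 5, 9, 16, 21, 7, 30]. The pivot is placed at index 6. All elements to the left of the pivot are <= 30, and all elements to the right are > 30.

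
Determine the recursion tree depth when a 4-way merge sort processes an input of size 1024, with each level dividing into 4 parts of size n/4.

For divide and conquer with division factor 4:

Problem sizes at each level:
Level 0: 1024
Level 1: 256
Level 2: 64
Level 3: 16
Level 4: 4
Level 5: 1

The root is level 0 and the size-1 base case is level 5 (the tree spans levels 0 through 5, i.e. 6 levels counting the root), so the depth is the number of divisions: log_4(1024) = 5

The recursion tree depth is log_4(1024) = 5. At each level, the problem size is divided by 4, so it takes 5 divisions to reduce to a base case of size 1. The algorithm makes 4 recursive calls at each level.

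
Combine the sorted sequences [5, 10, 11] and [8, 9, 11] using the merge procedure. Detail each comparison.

Merging process:

Compare 5 vs 8: take 5 from left. Merged: [5]
Compare 10 vs 8: take 8 from right. Merged: [5, 8]
Compare 10 vs 9: take 9 from right. Merged: [5, 8, 9]
Compare 10 vs 11: take 10 from left. Merged: [5, 8, 9, 10]
Compare 11 vs 11: take 11 from left. Merged: [5, 8, 9, 10, 11]
Append remaining from right: [11]. Merged: [5, 8, 9, 10, 11, 11]

Final merged array: [5, 8, 9, 10, 11, 11]
Total comparisons: 5

The merged array is [5, 8, 9, 10, 11, 11], requiring 5 comparisons. The merge step runs in O(n) time where n is the total number of elements.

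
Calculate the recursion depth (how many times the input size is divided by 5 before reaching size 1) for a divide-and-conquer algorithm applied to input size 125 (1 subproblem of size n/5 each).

For divide and conquer with division factor 5:

Problem sizes at each level:
Level 0: 125
Level 1: 25
Level 2: 5
Level 3: 1

The root is level 0 and the size-1 base case is level 3 (the tree spans levels 0 through 3, i.e. 4 levels counting the root), so the depth is the number of divisions: log_5(125) = 3

The recursion tree depth is log_5(125) = 3. At each level, the problem size is divided by 5, so it takes 3 divisions to reduce to a base case of size 1. The algorithm makes 1 recursive call at each level.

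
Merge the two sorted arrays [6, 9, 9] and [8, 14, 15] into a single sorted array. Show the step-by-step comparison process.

Merging process:

Compare 6 vs 8: take 6 from left. Merged: [6]
Compare 9 vs 8: take 8 from right. Merged: [6, 8]
Compare 9 vs 14: take 9 from left. Merged: [6, 8, 9]
Compare 9 vs 14: take 9 from left. Merged: [6, 8, 9, 9]
Append remaining from right: [14, 15]. Merged: [6, 8, 9, 9, 14, 15]

Final merged array: [6, 8, 9, 9, 14, 15]
Total comparisons: 4

The merged array is [6, 8, 9, 9, 14, 15], requiring 4 comparisons. The merge step runs in O(n) time where n is the total number of elements.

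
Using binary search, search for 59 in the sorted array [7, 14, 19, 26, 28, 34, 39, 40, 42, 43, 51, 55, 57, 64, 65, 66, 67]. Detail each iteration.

Binary search for 59 in [7, 14, 19, 26, 28, 34, 39, 40, 42, 43, 51, 55, 57, 64, 65, 66, 67]:

lo=0, hi=16, mid=8, arr[mid]=42 -> 42 < 59, search right half
lo=9, hi=16, mid=12, arr[mid]=57 -> 57 < 59, search right half
lo=13, hi=16, mid=14, arr[mid]=65 -> 65 > 59, search left half
lo=13, hi=13, mid=13, arr[mid]=64 -> 64 > 59, search left half
lo=13 > hi=12, target 59 not found

Binary search determines that 59 is not in the array after 4 comparisons. The search space was exhausted without finding the target.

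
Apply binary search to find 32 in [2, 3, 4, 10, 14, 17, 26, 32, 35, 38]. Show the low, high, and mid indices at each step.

Binary search for 32 in [2, 3, 4, 10, 14, 17, 26, 32, 35, 38]:

lo=0, hi=9, mid=4, arr[mid]=14 -> 14 < 32, search right half
lo=5, hi=9, mid=7, arr[mid]=32 -> Found target at index 7!

Binary search finds 32 at index 7 after 2 comparisons. The search repeatedly halves the search space by comparing with the middle element.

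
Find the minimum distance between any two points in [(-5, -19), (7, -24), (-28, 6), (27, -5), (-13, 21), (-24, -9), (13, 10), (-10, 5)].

Computing all pairwise distances among 8 points:

d((-5, -19), (7, -24)) = 13.0 <-- minimum
d((-5, -19), (-28, 6)) = 33.9706
d((-5, -19), (27, -5)) = 34.9285
d((-5, -19), (-13, 21)) = 40.7922
d((-5, -19), (-24, -9)) = 21.4709
d((-5, -19), (13, 10)) = 34.1321
d((-5, -19), (-10, 5)) = 24.5153
d((7, -24), (-28, 6)) = 46.0977
d((7, -24), (27, -5)) = 27.5862
d((7, -24), (-13, 21)) = 49.2443
d((7, -24), (-24, -9)) = 34.4384
d((7, -24), (13, 10)) = 34.5254
d((7, -24), (-10, 5)) = 33.6155
d((-28, 6), (27, -5)) = 56.0892
d((-28, 6), (-13, 21)) = 21.2132
d((-28, 6), (-24, -9)) = 15.5242
d((-28, 6), (13, 10)) = 41.1947
d((-28, 6), (-10, 5)) = 18.0278
d((27, -5), (-13, 21)) = 47.7074
d((27, -5), (-24, -9)) = 51.1566
d((27, -5), (13, 10)) = 20.5183
d((27, -5), (-10, 5)) = 38.3275
d((-13, 21), (-24, -9)) = 31.9531
d((-13, 21), (13, 10)) = 28.2312
d((-13, 21), (-10, 5)) = 16.2788
d((-24, -9), (13, 10)) = 41.5933
d((-24, -9), (-10, 5)) = 19.799
d((13, 10), (-10, 5)) = 23.5372

Closest pair: (-5, -19) and (7, -24) with distance 13.0

The closest pair is (-5, -19) and (7, -24) with Euclidean distance 13.0. For 8 points, brute-force pairwise comparison is shown above. For large n, the divide-and-conquer algorithm (sort by x, recurse on halves, check the dividing strip) achieves O(n log n).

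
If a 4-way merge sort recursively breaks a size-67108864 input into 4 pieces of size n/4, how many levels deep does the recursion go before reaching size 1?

For divide and conquer with division factor 4:

Problem sizes at each level:
Level 0: 67108864
Level 1: 16777216
Level 2: 4194304
Level 3: 1048576
Level 4: 262144
Level 5: 65536
Level 6: 16384
Level 7: 4096
Level 8: 1024
Level 9: 256
Level 10: 64
Level 11: 16
Level 12: 4
Level 13: 1

The root is level 0 and the size-1 base case is level 13 (the tree spans levels 0 through 13, i.e. 14 levels counting the root), so the depth is the number of divisions: log_4(67108864) = 13

The recursion tree depth is log_4(67108864) = 13. At each level, the problem size is divided by 4, so it takes 13 divisions to reduce to a base case of size 1. The algorithm makes 4 recursive calls at each level.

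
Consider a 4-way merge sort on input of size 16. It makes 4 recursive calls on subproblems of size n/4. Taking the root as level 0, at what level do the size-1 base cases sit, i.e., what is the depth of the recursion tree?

For divide and conquer with division factor 4:

Problem sizes at each level:
Level 0: 16
Level 1: 4
Level 2: 1

The root is level 0 and the size-1 base case is level 2 (the tree spans levels 0 through 2, i.e. 3 levels counting the root), so the depth is the number of divisions: log_4(16) = 2

The recursion tree depth is log_4(16) = 2. At each level, the problem size is divided by 4, so it takes 2 divisions to reduce to a base case of size 1. The algorithm makes 4 recursive calls at each level.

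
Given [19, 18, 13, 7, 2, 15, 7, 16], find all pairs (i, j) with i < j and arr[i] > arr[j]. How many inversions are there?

Finding inversions in [19, 18, 13, 7, 2, 15, 7, 16]:

(0, 1): arr[0]=19 > arr[1]=18
(0, 2): arr[0]=19 > arr[2]=13
(0, 3): arr[0]=19 > arr[3]=7
(0, 4): arr[0]=19 > arr[4]=2
(0, 5): arr[0]=19 > arr[5]=15
(0, 6): arr[0]=19 > arr[6]=7
(0, 7): arr[0]=19 > arr[7]=16
(1, 2): arr[1]=18 > arr[2]=13
(1, 3): arr[1]=18 > arr[3]=7
(1, 4): arr[1]=18 > arr[4]=2
(1, 5): arr[1]=18 > arr[5]=15
(1, 6): arr[1]=18 > arr[6]=7
(1, 7): arr[1]=18 > arr[7]=16
(2, 3): arr[2]=13 > arr[3]=7
(2, 4): arr[2]=13 > arr[4]=2
(2, 6): arr[2]=13 > arr[6]=7
(3, 4): arr[3]=7 > arr[4]=2
(5, 6): arr[5]=15 > arr[6]=7

Total inversions: 18

The array has 18 inversion(s): (0,1), (0,2), (0,3), (0,4), (0,5), (0,6), (0,7), (1,2), (1,3), (1,4), (1,5), (1,6), (1,7), (2,3), (2,4), (2,6), (3,4), (5,6). Each pair (i,j) satisfies i < j and arr[i] > arr[j].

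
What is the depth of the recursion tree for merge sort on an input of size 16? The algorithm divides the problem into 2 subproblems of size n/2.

For divide and conquer with division factor 2:

Problem sizes at each level:
Level 0: 16
Level 1: 8
Level 2: 4
Level 3: 2
Level 4: 1

The root is level 0 and the size-1 base case is level 4 (the tree spans levels 0 through 4, i.e. 5 levels counting the root), so the depth is the number of divisions: log_2(16) = 4

The recursion tree depth is log_2(16) = 4. At each level, the problem size is divided by 2, so it takes 4 divisions to reduce to a base case of size 1. The algorithm makes 2 recursive calls at each level.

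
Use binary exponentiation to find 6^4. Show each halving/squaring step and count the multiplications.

Computing 6^4 by squaring (build up from 6^1; each line after the first costs one multiplication):

6^1 = 6
6^2 = (6^1)^2 = 6^2 = 36
6^4 = (6^2)^2 = 36^2 = 1296

Result: 1296
Multiplications needed: 2 (2 lines after 6^1)

6^4 = 1296. Using exponentiation by squaring, this requires 2 multiplications. The key idea: if the exponent is even, square the half-power; if odd, multiply by the base once.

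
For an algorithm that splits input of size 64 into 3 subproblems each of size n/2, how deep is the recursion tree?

For divide and conquer with division factor 2:

Problem sizes at each level:
Level 0: 64
Level 1: 32
Level 2: 16
Level 3: 8
Level 4: 4
Level 5: 2
Level 6: 1

The root is level 0 and the size-1 base case is level 6 (the tree spans levels 0 through 6, i.e. 7 levels counting the root), so the depth is the number of divisions: log_2(64) = 6

The recursion tree depth is log_2(64) = 6. At each level, the problem size is divided by 2, so it takes 6 divisions to reduce to a base case of size 1. The algorithm makes 3 recursive calls at each level.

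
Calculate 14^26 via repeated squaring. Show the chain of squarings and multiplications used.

Computing 14^26 by squaring (build up from 14^1; each line after the first costs one multiplication):

14^1 = 14
14^2 = (14^1)^2 = 14^2 = 196
14^3 = 14 * 14^2 = 14 * 196 = 2744
14^6 = (14^3)^2 = 2744^2 = 7529536
14^12 = (14^6)^2 = 7529536^2 = 56693912375296
14^13 = 14 * 14^12 = 14 * 56693912375296 = 793714773254144
14^26 = (14^13)^2 = 793714773254144^2 = 629983141281877223603213172736

Result: 629983141281877223603213172736
Multiplications needed: 6 (6 lines after 14^1)

14^26 = 629983141281877223603213172736. Using exponentiation by squaring, this requires 6 multiplications. The key idea: if the exponent is even, square the half-power; if odd, multiply by the base once.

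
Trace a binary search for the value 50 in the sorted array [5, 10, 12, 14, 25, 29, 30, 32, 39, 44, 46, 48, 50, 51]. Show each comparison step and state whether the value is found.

Binary search for 50 in [5, 10, 12, 14, 25, 29, 30, 32, 39, 44, 46, 48, 50, 51]:

lo=0, hi=13, mid=6, arr[mid]=30 -> 30 < 50, search right half
lo=7, hi=13, mid=10, arr[mid]=46 -> 46 < 50, search right half
lo=11, hi=13, mid=12, arr[mid]=50 -> Found target at index 12!

Binary search finds 50 at index 12 after 3 comparisons. The search repeatedly halves the search space by comparing with the middle element.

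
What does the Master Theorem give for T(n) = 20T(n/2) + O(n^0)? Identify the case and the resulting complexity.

Master Theorem for T(n) = 20T(n/2) + O(n^0):

a = 20, b = 2, c = 0
log_b(a) = log_2(20) = 4.3219

Case 1: c = 0 < log_2(20) = 4.3219
T(n) = O(n^(log_2 20))

For T(n) = 20T(n/2) + O(n^0): log_2(20) = 4.3219. This is Case 1 of the Master Theorem (c < log_b(a), work dominated by leaves), giving O(n^(log_2 20)).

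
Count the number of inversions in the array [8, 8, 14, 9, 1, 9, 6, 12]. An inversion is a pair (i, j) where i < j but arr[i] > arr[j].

Finding inversions in [8, 8, 14, 9, 1, 9, 6, 12]:

(0, 4): arr[0]=8 > arr[4]=1
(0, 6): arr[0]=8 > arr[6]=6
(1, 4): arr[1]=8 > arr[4]=1
(1, 6): arr[1]=8 > arr[6]=6
(2, 3): arr[2]=14 > arr[3]=9
(2, 4): arr[2]=14 > arr[4]=1
(2, 5): arr[2]=14 > arr[5]=9
(2, 6): arr[2]=14 > arr[6]=6
(2, 7): arr[2]=14 > arr[7]=12
(3, 4): arr[3]=9 > arr[4]=1
(3, 6): arr[3]=9 > arr[6]=6
(5, 6): arr[5]=9 > arr[6]=6

Total inversions: 12

The array has 12 inversion(s): (0,4), (0,6), (1,4), (1,6), (2,3), (2,4), (2,5), (2,6), (2,7), (3,4), (3,6), (5,6). Each pair (i,j) satisfies i < j and arr[i] > arr[j].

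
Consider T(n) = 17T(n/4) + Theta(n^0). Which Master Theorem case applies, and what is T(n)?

Master Theorem for T(n) = 17T(n/4) + O(n^0):

a = 17, b = 4, c = 0
log_b(a) = log_4(17) = 2.0437

Case 1: c = 0 < log_4(17) = 2.0437
T(n) = O(n^(log_4 17))

For T(n) = 17T(n/4) + O(n^0): log_4(17) = 2.0437. This is Case 1 of the Master Theorem (c < log_b(a), work dominated by leaves), giving O(n^(log_4 17)).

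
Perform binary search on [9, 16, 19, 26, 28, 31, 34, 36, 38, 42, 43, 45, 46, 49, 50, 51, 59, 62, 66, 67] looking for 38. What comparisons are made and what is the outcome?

Binary search for 38 in [9, 16, 19, 26, 28, 31, 34, 36, 38, 42, 43, 45, 46, 49, 50, 51, 59, 62, 66, 67]:

lo=0, hi=19, mid=9, arr[mid]=42 -> 42 > 38, search left half
lo=0, hi=8, mid=4, arr[mid]=28 -> 28 < 38, search right half
lo=5, hi=8, mid=6, arr[mid]=34 -> 34 < 38, search right half
lo=7, hi=8, mid=7, arr[mid]=36 -> 36 < 38, search right half
lo=8, hi=8, mid=8, arr[mid]=38 -> Found target at index 8!

Binary search finds 38 at index 8 after 5 comparisons. The search repeatedly halves the search space by comparing with the middle element.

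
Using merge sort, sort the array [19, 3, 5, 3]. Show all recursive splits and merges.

Merge sort trace:

Split: [19, 3, 5, 3] -> [19, 3] and [5, 3]
  Split: [19, 3] -> [19] and [3]
  Merge: [19] + [3] -> [3, 19]
  Split: [5, 3] -> [5] and [3]
  Merge: [5] + [3] -> [3, 5]
Merge: [3, 19] + [3, 5] -> [3, 3, 5, 19]

Final sorted array: [3, 3, 5, 19]

The merge sort proceeds by recursively splitting the array and merging sorted halves.
After all merges, the sorted array is [3, 3, 5, 19].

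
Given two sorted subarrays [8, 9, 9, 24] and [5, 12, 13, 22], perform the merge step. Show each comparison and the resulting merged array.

Merging process:

Compare 8 vs 5: take 5 from right. Merged: [5]
Compare 8 vs 12: take 8 from left. Merged: [5, 8]
Compare 9 vs 12: take 9 from left. Merged: [5, 8, 9]
Compare 9 vs 12: take 9 from left. Merged: [5, 8, 9, 9]
Compare 24 vs 12: take 12 from right. Merged: [5, 8, 9, 9, 12]
Compare 24 vs 13: take 13 from right. Merged: [5, 8, 9, 9, 12, 13]
Compare 24 vs 22: take 22 from right. Merged: [5, 8, 9, 9, 12, 13, 22]
Append remaining from left: [24]. Merged: [5, 8, 9, 9, 12, 13, 22, 24]

Final merged array: [5, 8, 9, 9, 12, 13, 22, 24]
Total comparisons: 7

The merged array is [5, 8, 9, 9, 12, 13, 22, 24], requiring 7 comparisons. The merge step runs in O(n) time where n is the total number of elements.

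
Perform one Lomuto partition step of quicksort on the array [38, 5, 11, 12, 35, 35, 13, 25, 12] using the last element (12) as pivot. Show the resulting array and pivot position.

Lomuto partition with pivot = 12:

Initial array: [38, 5, 11, 12, 35, 35, 13, 25, 12]

arr[0]=38 > 12: no swap
arr[1]=5 <= 12: swap with position 0, array becomes [5, 38, 11, 12, 35, 35, 13, 25, 12]
arr[2]=11 <= 12: swap with position 1, array becomes [5, 11, 38, 12, 35, 35, 13, 25, 12]
arr[3]=12 <= 12: swap with position 2, array becomes [5, 11, 12, 38, 35, 35, 13, 25, 12]
arr[4]=35 > 12: no swap
arr[5]=35 > 12: no swap
arr[6]=13 > 12: no swap
arr[7]=25 > 12: no swap

Place pivot at position 3: [5, 11, 12, 12, 35, 35, 13, 25, 38]
Pivot position: 3

After partitioning with pivot 12, the array becomes [5, 11, 12, 12, 35, 35, 13, 25, 38]. The pivot is placed at index 3. All elements to the left of the pivot are <= 12, and all elements to the right are > 12.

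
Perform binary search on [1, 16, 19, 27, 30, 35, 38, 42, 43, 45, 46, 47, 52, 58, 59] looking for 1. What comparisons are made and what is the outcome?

Binary search for 1 in [1, 16, 19, 27, 30, 35, 38, 42, 43, 45, 46, 47, 52, 58, 59]:

lo=0, hi=14, mid=7, arr[mid]=42 -> 42 > 1, search left half
lo=0, hi=6, mid=3, arr[mid]=27 -> 27 > 1, search left half
lo=0, hi=2, mid=1, arr[mid]=16 -> 16 > 1, search left half
lo=0, hi=0, mid=0, arr[mid]=1 -> Found target at index 0!

Binary search finds 1 at index 0 after 4 comparisons. The search repeatedly halves the search space by comparing with the middle element.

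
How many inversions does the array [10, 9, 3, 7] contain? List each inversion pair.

Finding inversions in [10, 9, 3, 7]:

(0, 1): arr[0]=10 > arr[1]=9
(0, 2): arr[0]=10 > arr[2]=3
(0, 3): arr[0]=10 > arr[3]=7
(1, 2): arr[1]=9 > arr[2]=3
(1, 3): arr[1]=9 > arr[3]=7

Total inversions: 5

The array has 5 inversion(s): (0,1), (0,2), (0,3), (1,2), (1,3). Each pair (i,j) satisfies i < j and arr[i] > arr[j].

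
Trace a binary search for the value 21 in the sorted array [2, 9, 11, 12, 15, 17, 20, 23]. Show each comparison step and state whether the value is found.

Binary search for 21 in [2, 9, 11, 12, 15, 17, 20, 23]:

lo=0, hi=7, mid=3, arr[mid]=12 -> 12 < 21, search right half
lo=4, hi=7, mid=5, arr[mid]=17 -> 17 < 21, search right half
lo=6, hi=7, mid=6, arr[mid]=20 -> 20 < 21, search right half
lo=7, hi=7, mid=7, arr[mid]=23 -> 23 > 21, search left half
lo=7 > hi=6, target 21 not found

Binary search determines that 21 is not in the array after 4 comparisons. The search space was exhausted without finding the target.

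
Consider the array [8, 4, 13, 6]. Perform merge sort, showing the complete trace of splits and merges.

Merge sort trace:

Split: [8, 4, 13, 6] -> [8, 4] and [13, 6]
  Split: [8, 4] -> [8] and [4]
  Merge: [8] + [4] -> [4, 8]
  Split: [13, 6] -> [13] and [6]
  Merge: [13] + [6] -> [6, 13]
Merge: [4, 8] + [6, 13] -> [4, 6, 8, 13]

Final sorted array: [4, 6, 8, 13]

The merge sort proceeds by recursively splitting the array and merging sorted halves.
After all merges, the sorted array is [4, 6, 8, 13].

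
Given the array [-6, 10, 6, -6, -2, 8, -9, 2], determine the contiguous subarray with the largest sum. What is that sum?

Using Kadane's algorithm on [-6, 10, 6, -6, -2, 8, -9, 2]:

Scanning through the array:
Position 1 (value 10): max_ending_here = 10, max_so_far = 10
Position 2 (value 6): max_ending_here = 16, max_so_far = 16
Position 3 (value -6): max_ending_here = 10, max_so_far = 16
Position 4 (value -2): max_ending_here = 8, max_so_far = 16
Position 5 (value 8): max_ending_here = 16, max_so_far = 16
Position 6 (value -9): max_ending_here = 7, max_so_far = 16
Position 7 (value 2): max_ending_here = 9, max_so_far = 16

Maximum subarray: [10, 6]
Maximum sum: 16

The maximum subarray is [10, 6] with sum 16. This subarray runs from index 1 to index 2.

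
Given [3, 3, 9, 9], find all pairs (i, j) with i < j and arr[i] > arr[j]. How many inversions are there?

Finding inversions in [3, 3, 9, 9]:


Total inversions: 0

The array has 0 inversions. It is already sorted.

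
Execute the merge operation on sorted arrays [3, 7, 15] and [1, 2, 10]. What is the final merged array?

Merging process:

Compare 3 vs 1: take 1 from right. Merged: [1]
Compare 3 vs 2: take 2 from right. Merged: [1, 2]
Compare 3 vs 10: take 3 from left. Merged: [1, 2, 3]
Compare 7 vs 10: take 7 from left. Merged: [1, 2, 3, 7]
Compare 15 vs 10: take 10 from right. Merged: [1, 2, 3, 7, 10]
Append remaining from left: [15]. Merged: [1, 2, 3, 7, 10, 15]

Final merged array: [1, 2, 3, 7, 10, 15]
Total comparisons: 5

The merged array is [1, 2, 3, 7, 10, 15], requiring 5 comparisons. The merge step runs in O(n) time where n is the total number of elements.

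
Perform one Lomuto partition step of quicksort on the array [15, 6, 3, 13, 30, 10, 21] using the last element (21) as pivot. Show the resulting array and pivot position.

Lomuto partition with pivot = 21:

Initial array: [15, 6, 3, 13, 30, 10, 21]

arr[0]=15 <= 21: swap with position 0, array becomes [15, 6, 3, 13, 30, 10, 21]
arr[1]=6 <= 21: swap with position 1, array becomes [15, 6, 3, 13, 30, 10, 21]
arr[2]=3 <= 21: swap with position 2, array becomes [15, 6, 3, 13, 30, 10, 21]
arr[3]=13 <= 21: swap with position 3, array becomes [15, 6, 3, 13, 30, 10, 21]
arr[4]=30 > 21: no swap
arr[5]=10 <= 21: swap with position 4, array becomes [15, 6, 3, 13, 10, 30, 21]

Place pivot at position 5: [15, 6, 3, 13, 10, 21, 30]
Pivot position: 5

After partitioning with pivot 21, the array becomes [15, 6, 3, 13, 10, 21, 30]. The pivot is placed at index 5. All elements to the left of the pivot are <= 21, and all elements to the right are > 21.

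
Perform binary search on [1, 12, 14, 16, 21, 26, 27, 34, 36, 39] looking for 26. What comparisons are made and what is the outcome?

Binary search for 26 in [1, 12, 14, 16, 21, 26, 27, 34, 36, 39]:

lo=0, hi=9, mid=4, arr[mid]=21 -> 21 < 26, search right half
lo=5, hi=9, mid=7, arr[mid]=34 -> 34 > 26, search left half
lo=5, hi=6, mid=5, arr[mid]=26 -> Found target at index 5!

Binary search finds 26 at index 5 after 3 comparisons. The search repeatedly halves the search space by comparing with the middle element.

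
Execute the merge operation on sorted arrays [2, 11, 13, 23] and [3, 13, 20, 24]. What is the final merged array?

Merging process:

Compare 2 vs 3: take 2 from left. Merged: [2]
Compare 11 vs 3: take 3 from right. Merged: [2, 3]
Compare 11 vs 13: take 11 from left. Merged: [2, 3, 11]
Compare 13 vs 13: take 13 from left. Merged: [2, 3, 11, 13]
Compare 23 vs 13: take 13 from right. Merged: [2, 3, 11, 13, 13]
Compare 23 vs 20: take 20 from right. Merged: [2, 3, 11, 13, 13, 20]
Compare 23 vs 24: take 23 from left. Merged: [2, 3, 11, 13, 13, 20, 23]
Append remaining from right: [24]. Merged: [2, 3, 11, 13, 13, 20, 23, 24]

Final merged array: [2, 3, 11, 13, 13, 20, 23, 24]
Total comparisons: 7

The merged array is [2, 3, 11, 13, 13, 20, 23, 24], requiring 7 comparisons. The merge step runs in O(n) time where n is the total number of elements.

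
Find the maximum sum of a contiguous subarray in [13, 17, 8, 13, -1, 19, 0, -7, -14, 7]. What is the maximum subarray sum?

Using Kadane's algorithm on [13, 17, 8, 13, -1, 19, 0, -7, -14, 7]:

Scanning through the array:
Position 1 (value 17): max_ending_here = 30, max_so_far = 30
Position 2 (value 8): max_ending_here = 38, max_so_far = 38
Position 3 (value 13): max_ending_here = 51, max_so_far = 51
Position 4 (value -1): max_ending_here = 50, max_so_far = 51
Position 5 (value 19): max_ending_here = 69, max_so_far = 69
Position 6 (value 0): max_ending_here = 69, max_so_far = 69
Position 7 (value -7): max_ending_here = 62, max_so_far = 69
Position 8 (value -14): max_ending_here = 48, max_so_far = 69
Position 9 (value 7): max_ending_here = 55, max_so_far = 69

Maximum subarray: [13, 17, 8, 13, -1, 19]
Maximum sum: 69

The maximum subarray is [13, 17, 8, 13, -1, 19] with sum 69. This subarray runs from index 0 to index 5.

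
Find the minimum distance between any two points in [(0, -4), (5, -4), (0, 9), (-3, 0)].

Computing all pairwise distances among 4 points:

d((0, -4), (5, -4)) = 5.0 <-- minimum
d((0, -4), (0, 9)) = 13.0
d((0, -4), (-3, 0)) = 5.0 <-- minimum
d((5, -4), (0, 9)) = 13.9284
d((5, -4), (-3, 0)) = 8.9443
d((0, 9), (-3, 0)) = 9.4868

Minimum distance: 5.0 (tie among 2 pairs: (0, -4) and (5, -4); (0, -4) and (-3, 0))

The minimum Euclidean distance is 5.0. There is a tie: 2 pairs achieve this minimum — (0, -4) and (5, -4); (0, -4) and (-3, 0). Any of these is a valid closest pair. For 4 points, brute-force pairwise comparison is shown above. For large n, the divide-and-conquer algorithm (sort by x, recurse on halves, check the dividing strip) achieves O(n log n).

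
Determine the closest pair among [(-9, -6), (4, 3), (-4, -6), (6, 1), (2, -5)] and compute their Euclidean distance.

Computing all pairwise distances among 5 points:

d((-9, -6), (4, 3)) = 15.8114
d((-9, -6), (-4, -6)) = 5.0
d((-9, -6), (6, 1)) = 16.5529
d((-9, -6), (2, -5)) = 11.0454
d((4, 3), (-4, -6)) = 12.0416
d((4, 3), (6, 1)) = 2.8284 <-- minimum
d((4, 3), (2, -5)) = 8.2462
d((-4, -6), (6, 1)) = 12.2066
d((-4, -6), (2, -5)) = 6.0828
d((6, 1), (2, -5)) = 7.2111

Closest pair: (4, 3) and (6, 1) with distance 2.8284

The closest pair is (4, 3) and (6, 1) with Euclidean distance 2.8284. For 5 points, brute-force pairwise comparison is shown above. For large n, the divide-and-conquer algorithm (sort by x, recurse on halves, check the dividing strip) achieves O(n log n).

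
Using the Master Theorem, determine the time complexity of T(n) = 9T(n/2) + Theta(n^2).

Master Theorem for T(n) = 9T(n/2) + O(n^2):

a = 9, b = 2, c = 2
log_b(a) = log_2(9) = 3.1699

Case 1: c = 2 < log_2(9) = 3.1699
T(n) = O(n^(log_2 9))

For T(n) = 9T(n/2) + O(n^2): log_2(9) = 3.1699. This is Case 1 of the Master Theorem (c < log_b(a), work dominated by leaves), giving O(n^(log_2 9)).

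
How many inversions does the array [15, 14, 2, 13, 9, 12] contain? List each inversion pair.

Finding inversions in [15, 14, 2, 13, 9, 12]:

(0, 1): arr[0]=15 > arr[1]=14
(0, 2): arr[0]=15 > arr[2]=2
(0, 3): arr[0]=15 > arr[3]=13
(0, 4): arr[0]=15 > arr[4]=9
(0, 5): arr[0]=15 > arr[5]=12
(1, 2): arr[1]=14 > arr[2]=2
(1, 3): arr[1]=14 > arr[3]=13
(1, 4): arr[1]=14 > arr[4]=9
(1, 5): arr[1]=14 > arr[5]=12
(3, 4): arr[3]=13 > arr[4]=9
(3, 5): arr[3]=13 > arr[5]=12

Total inversions: 11

The array has 11 inversion(s): (0,1), (0,2), (0,3), (0,4), (0,5), (1,2), (1,3), (1,4), (1,5), (3,4), (3,5). Each pair (i,j) satisfies i < j and arr[i] > arr[j].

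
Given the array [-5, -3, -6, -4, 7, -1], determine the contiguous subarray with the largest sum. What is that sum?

Using Kadane's algorithm on [-5, -3, -6, -4, 7, -1]:

Scanning through the array:
Position 1 (value -3): max_ending_here = -3, max_so_far = -3
Position 2 (value -6): max_ending_here = -6, max_so_far = -3
Position 3 (value -4): max_ending_here = -4, max_so_far = -3
Position 4 (value 7): max_ending_here = 7, max_so_far = 7
Position 5 (value -1): max_ending_here = 6, max_so_far = 7

Maximum subarray: [7]
Maximum sum: 7

The maximum subarray is [7] with sum 7. This subarray runs from index 4 to index 4.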